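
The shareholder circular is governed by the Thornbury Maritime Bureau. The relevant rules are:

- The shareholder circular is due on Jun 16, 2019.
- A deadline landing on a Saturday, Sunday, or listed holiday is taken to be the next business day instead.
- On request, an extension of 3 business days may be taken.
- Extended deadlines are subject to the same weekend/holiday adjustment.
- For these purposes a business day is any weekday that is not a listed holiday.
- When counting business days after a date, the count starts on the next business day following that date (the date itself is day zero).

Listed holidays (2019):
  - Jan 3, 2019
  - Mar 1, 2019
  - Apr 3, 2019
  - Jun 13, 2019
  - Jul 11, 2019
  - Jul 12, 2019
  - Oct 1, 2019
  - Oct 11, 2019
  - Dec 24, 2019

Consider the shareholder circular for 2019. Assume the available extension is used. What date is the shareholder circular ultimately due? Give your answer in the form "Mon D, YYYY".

Jun 20, 2019

Start from the fixed due date, Jun 16, 2019.
Because Jun 16, 2019 is a Sunday, the deadline becomes Jun 17, 2019 (Monday).
The 3-business-day extension runs from Jun 17, 2019 to Jun 20, 2019.
Jun 20, 2019 (Thursday) is already a business day.
Deadline: Jun 20, 2019.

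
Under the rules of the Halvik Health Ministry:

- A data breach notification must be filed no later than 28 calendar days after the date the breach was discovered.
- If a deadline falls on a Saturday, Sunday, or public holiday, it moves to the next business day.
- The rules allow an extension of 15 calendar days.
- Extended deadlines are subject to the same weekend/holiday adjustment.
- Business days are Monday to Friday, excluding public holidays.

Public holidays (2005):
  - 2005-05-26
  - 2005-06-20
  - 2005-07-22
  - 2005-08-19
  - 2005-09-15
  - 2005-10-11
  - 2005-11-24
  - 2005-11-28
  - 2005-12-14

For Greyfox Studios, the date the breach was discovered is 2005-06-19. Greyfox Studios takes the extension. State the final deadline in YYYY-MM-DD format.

Adding 28 calendar days to 2005-06-19 gives 2005-07-17.
2005-07-17 is a Sunday, so it moves to the next business day, 2005-07-18 (Monday).
Applying the 15-calendar-day extension: 2005-07-18 + 15 days = 2005-08-02.
2005-08-02 falls on a Tuesday, which is a business day, so no adjustment is needed.
The final due date is 2005-08-02.

2005-08-02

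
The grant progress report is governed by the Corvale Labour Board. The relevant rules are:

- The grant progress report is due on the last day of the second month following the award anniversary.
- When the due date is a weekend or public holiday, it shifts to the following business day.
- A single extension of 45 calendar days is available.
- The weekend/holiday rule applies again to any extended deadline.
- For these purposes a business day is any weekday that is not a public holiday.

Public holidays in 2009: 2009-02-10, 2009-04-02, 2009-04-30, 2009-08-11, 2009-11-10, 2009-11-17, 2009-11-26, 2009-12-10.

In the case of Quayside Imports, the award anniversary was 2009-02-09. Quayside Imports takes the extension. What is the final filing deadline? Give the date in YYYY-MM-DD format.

2 months after 2009-02-09 is April 2009; that month ends on 2009-04-30.
2009-04-30 is a listed holiday; the next business day is 2009-05-01 (Friday).
Add the 45 calendar-day extension to 2009-05-01: 2009-06-15.
Since 2009-06-15 is a Monday and not a holiday, the date is unchanged.
The final due date is 2009-06-15.

2009-06-15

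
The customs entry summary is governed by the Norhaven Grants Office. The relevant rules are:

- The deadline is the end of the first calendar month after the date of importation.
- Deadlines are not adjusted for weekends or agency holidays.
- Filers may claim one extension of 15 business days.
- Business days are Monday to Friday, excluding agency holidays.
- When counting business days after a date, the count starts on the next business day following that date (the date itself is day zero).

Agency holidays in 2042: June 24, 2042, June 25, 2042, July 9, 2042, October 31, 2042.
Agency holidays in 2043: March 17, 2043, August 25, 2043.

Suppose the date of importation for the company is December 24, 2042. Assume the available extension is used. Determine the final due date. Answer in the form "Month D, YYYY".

February 20, 2043

1 month after December 24, 2042 is January 2043; that month ends on January 31, 2043.
No adjustment is made for weekends or holidays, so January 31, 2043 stands.
Counting 15 further business days from January 31, 2043 reaches February 20, 2043.
No adjustment is made for weekends or holidays, so February 20, 2043 stands.
Deadline: February 20, 2043.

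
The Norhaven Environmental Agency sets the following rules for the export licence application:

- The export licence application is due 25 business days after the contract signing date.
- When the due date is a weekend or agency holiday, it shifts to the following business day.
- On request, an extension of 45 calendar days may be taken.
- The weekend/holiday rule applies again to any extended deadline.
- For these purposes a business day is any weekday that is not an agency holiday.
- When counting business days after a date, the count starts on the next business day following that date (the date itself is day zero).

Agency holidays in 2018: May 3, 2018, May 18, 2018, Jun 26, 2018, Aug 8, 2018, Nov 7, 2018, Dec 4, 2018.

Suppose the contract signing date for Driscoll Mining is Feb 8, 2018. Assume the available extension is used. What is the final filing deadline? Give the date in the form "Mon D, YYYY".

Apr 30, 2018

Starting the day after Feb 8, 2018 and counting 25 business days lands on Mar 15, 2018.
Mar 15, 2018 is a Thursday and not a listed holiday, so it stands.
The 45-calendar-day extension moves the deadline from Mar 15, 2018 to Apr 29, 2018.
Apr 29, 2018 is a Sunday, so it moves to the next business day, Apr 30, 2018 (Monday).
Final deadline: Apr 30, 2018.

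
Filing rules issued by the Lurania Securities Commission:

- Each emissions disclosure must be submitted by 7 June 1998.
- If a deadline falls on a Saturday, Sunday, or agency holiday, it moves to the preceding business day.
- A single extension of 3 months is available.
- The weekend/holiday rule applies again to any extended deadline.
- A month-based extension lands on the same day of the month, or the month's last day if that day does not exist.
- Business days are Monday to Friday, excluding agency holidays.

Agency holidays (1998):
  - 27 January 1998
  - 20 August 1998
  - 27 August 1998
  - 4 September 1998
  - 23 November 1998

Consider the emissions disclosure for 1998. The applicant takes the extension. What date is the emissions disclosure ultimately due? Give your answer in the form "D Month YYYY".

3 September 1998

Start from the fixed due date, 7 June 1998.
7 June 1998 is a Sunday; the preceding business day is 5 June 1998 (Friday).
The 3 months extension carries 5 June 1998 to 5 September 1998.
Because 5 September 1998 is a Saturday, the deadline becomes 3 September 1998 (Thursday).
The final due date is 3 September 1998.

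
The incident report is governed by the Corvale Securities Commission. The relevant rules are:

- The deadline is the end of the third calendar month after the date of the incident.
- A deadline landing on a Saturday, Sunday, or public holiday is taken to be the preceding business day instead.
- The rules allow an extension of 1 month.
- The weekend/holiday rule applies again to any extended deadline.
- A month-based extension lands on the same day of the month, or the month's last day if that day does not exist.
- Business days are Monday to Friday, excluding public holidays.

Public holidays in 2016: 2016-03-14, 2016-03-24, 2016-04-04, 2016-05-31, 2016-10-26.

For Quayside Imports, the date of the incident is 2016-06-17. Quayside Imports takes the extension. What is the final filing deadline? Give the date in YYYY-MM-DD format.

3 months after 2016-06-17 is September 2016; that month ends on 2016-09-30.
Since 2016-09-30 is a Friday and not a holiday, the date is unchanged.
Add 1 month to 2016-09-30: 2016-10-30.
2016-10-30 is a Sunday, so it moves to the preceding business day, 2016-10-28 (Friday).
Final deadline: 2016-10-28.

2016-10-28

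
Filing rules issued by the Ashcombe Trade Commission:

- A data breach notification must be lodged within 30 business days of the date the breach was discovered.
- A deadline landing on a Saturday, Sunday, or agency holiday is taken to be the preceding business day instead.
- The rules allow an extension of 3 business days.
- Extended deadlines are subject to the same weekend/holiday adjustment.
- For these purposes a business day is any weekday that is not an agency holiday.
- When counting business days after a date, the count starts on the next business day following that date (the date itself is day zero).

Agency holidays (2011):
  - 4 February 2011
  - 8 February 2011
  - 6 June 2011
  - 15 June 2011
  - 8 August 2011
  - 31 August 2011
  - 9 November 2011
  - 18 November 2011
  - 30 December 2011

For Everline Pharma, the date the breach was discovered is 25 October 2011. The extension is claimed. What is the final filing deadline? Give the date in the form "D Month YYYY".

13 December 2011

Starting the day after 25 October 2011 and counting 30 business days lands on 8 December 2011.
8 December 2011 (Thursday) is already a business day.
Counting 3 further business days from 8 December 2011 reaches 13 December 2011.
13 December 2011 falls on a Tuesday, which is a business day, so no adjustment is needed.
The final due date is 13 December 2011.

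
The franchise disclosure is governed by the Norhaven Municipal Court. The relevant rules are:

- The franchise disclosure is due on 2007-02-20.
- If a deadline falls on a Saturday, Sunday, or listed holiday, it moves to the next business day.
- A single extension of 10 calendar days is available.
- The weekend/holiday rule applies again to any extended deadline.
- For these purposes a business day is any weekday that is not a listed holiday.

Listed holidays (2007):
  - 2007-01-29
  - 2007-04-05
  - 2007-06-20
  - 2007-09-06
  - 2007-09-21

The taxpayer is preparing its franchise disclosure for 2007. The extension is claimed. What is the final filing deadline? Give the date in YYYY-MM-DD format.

The statutory due date is 2007-02-20.
Since 2007-02-20 is a Tuesday and not a holiday, the date is unchanged.
Add the 10 calendar-day extension to 2007-02-20: 2007-03-02.
2007-03-02 falls on a Friday, which is a business day, so no adjustment is needed.
Deadline: 2007-03-02.

2007-03-02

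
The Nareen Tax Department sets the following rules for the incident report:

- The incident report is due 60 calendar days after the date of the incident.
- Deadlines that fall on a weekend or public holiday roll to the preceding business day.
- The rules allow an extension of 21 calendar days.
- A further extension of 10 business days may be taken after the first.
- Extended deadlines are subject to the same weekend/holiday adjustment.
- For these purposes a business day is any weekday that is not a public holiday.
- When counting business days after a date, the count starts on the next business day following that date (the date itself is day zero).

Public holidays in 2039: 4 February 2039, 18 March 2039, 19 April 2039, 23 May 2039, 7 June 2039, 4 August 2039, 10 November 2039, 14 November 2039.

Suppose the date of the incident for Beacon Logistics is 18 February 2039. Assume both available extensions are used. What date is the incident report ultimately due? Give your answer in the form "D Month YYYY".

60 calendar days after 18 February 2039 is 19 April 2039.
19 April 2039 is a listed holiday; the preceding business day is 18 April 2039 (Monday).
Add the 21 calendar-day extension to 18 April 2039: 9 May 2039.
Since 9 May 2039 is a Monday and not a holiday, the date is unchanged.
The 10-business-day extension runs from 9 May 2039 to 24 May 2039.
24 May 2039 falls on a Tuesday, which is a business day, so no adjustment is needed.
Final deadline: 24 May 2039.

24 May 2039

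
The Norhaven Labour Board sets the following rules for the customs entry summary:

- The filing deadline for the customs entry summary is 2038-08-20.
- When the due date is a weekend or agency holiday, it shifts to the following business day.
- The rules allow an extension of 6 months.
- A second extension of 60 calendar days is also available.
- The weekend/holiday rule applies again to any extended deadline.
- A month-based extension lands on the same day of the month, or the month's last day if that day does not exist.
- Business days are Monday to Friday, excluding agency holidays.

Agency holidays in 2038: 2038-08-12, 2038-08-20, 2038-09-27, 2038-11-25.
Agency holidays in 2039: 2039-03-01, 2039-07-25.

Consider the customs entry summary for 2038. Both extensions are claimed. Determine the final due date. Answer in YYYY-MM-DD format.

The statutory due date is 2038-08-20.
2038-08-20 falls on a listed holiday. Rolling to the next business day gives 2038-08-23, a Monday.
The 6 months extension carries 2038-08-23 to 2039-02-23.
2039-02-23 falls on a Wednesday, which is a business day, so no adjustment is needed.
Applying the 60-calendar-day extension: 2039-02-23 + 60 days = 2039-04-24.
2039-04-24 is a Sunday; the next business day is 2039-04-25 (Monday).
Deadline: 2039-04-25.

2039-04-25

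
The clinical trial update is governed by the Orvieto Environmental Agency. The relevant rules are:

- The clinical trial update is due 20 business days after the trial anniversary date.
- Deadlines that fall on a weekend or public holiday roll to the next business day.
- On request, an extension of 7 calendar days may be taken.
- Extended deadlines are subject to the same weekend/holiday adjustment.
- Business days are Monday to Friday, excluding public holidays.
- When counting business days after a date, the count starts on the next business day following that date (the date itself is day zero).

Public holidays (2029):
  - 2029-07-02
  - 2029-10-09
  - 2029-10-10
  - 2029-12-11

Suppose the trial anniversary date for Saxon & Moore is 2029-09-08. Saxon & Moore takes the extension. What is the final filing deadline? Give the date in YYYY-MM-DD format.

2029-10-12

Starting the day after 2029-09-08 and counting 20 business days lands on 2029-10-05.
2029-10-05 (Friday) is already a business day.
With the 7-day extension, 2029-10-05 becomes 2029-10-12.
2029-10-12 is a Friday and not a listed holiday, so it stands.
Final deadline: 2029-10-12.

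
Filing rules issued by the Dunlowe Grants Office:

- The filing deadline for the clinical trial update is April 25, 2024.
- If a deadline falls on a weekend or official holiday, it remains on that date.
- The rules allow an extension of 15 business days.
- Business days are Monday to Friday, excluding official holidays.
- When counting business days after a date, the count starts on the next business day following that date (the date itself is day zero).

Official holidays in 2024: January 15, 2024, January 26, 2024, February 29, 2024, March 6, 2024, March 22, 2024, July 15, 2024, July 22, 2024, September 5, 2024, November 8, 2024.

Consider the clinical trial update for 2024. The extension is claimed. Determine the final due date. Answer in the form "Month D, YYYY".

The statutory due date is April 25, 2024.
No adjustment is made for weekends or holidays, so April 25, 2024 stands.
Applying the 15-business-day extension: 15 business days after April 25, 2024 is May 16, 2024.
No adjustment is made for weekends or holidays, so May 16, 2024 stands.
Deadline: May 16, 2024.

May 16, 2024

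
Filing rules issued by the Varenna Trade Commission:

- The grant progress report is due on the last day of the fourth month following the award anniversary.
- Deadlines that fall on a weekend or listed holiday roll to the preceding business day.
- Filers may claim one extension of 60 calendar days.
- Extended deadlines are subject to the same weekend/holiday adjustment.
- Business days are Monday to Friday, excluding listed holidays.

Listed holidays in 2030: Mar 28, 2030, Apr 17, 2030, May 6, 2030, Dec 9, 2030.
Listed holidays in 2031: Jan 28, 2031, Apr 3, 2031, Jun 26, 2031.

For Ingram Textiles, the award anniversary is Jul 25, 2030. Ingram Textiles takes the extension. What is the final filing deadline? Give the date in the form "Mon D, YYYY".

Jan 27, 2031

4 months after Jul 25, 2030 is November 2030; that month ends on Nov 30, 2030.
Because Nov 30, 2030 is a Saturday, the deadline becomes Nov 29, 2030 (Friday).
Add the 60 calendar-day extension to Nov 29, 2030: Jan 28, 2031.
Because Jan 28, 2031 is a listed holiday, the deadline becomes Jan 27, 2031 (Monday).
Deadline: Jan 27, 2031.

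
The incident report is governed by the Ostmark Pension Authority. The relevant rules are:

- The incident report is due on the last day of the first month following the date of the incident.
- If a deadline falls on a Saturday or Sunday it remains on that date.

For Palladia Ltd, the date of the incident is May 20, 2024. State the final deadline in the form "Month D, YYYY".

June 30, 2024

1 month after May 20, 2024 falls in June 2024; the last day of that month is June 30, 2024.
No adjustment is made for weekends or holidays, so June 30, 2024 stands.
So the filing is due June 30, 2024.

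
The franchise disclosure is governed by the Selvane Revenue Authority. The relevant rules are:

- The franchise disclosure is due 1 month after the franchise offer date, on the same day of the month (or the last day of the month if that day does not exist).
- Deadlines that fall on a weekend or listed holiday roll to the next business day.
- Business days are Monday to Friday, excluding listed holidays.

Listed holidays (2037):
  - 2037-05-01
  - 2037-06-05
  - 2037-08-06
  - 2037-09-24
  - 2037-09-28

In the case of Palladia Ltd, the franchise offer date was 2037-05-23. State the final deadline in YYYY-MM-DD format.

2037-06-23

1 month after 2037-05-23, on the same day of the month, is 2037-06-23.
2037-06-23 (Tuesday) is already a business day.
Final deadline: 2037-06-23.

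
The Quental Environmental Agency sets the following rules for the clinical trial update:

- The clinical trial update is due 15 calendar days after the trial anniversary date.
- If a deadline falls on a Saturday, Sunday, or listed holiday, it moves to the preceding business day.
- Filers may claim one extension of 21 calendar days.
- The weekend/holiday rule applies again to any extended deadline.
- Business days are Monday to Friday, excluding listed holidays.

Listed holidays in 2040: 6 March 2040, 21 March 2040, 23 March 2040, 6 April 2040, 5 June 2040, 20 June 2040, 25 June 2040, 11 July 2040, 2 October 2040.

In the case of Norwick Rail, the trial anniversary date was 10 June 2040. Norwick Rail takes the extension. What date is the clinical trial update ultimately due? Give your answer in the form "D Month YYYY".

Trigger date 10 June 2040 + 15 calendar days = 25 June 2040.
25 June 2040 is a listed holiday; the preceding business day is 22 June 2040 (Friday).
Applying the 21-calendar-day extension: 22 June 2040 + 21 days = 13 July 2040.
13 July 2040 falls on a Friday, which is a business day, so no adjustment is needed.
The final due date is 13 July 2040.

13 July 2040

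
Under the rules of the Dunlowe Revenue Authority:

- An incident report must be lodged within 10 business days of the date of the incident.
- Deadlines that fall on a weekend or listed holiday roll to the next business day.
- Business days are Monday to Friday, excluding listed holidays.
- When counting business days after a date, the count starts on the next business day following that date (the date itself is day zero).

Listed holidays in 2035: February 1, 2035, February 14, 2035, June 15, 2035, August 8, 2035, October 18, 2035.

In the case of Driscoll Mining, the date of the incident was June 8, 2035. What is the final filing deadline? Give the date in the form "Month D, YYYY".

10 business days after June 8, 2035, excluding weekends and holidays, is June 25, 2035.
June 25, 2035 falls on a Monday, which is a business day, so no adjustment is needed.
The final due date is June 25, 2035.

June 25, 2035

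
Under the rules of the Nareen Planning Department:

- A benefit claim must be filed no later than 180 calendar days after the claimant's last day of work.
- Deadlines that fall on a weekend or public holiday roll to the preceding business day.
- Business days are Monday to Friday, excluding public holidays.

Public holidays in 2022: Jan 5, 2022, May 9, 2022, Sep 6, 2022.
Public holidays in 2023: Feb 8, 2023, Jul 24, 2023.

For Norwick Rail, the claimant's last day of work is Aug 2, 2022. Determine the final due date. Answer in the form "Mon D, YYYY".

Jan 27, 2023

From Aug 2, 2022, 180 calendar days later is Jan 29, 2023.
Jan 29, 2023 is a Sunday; the preceding business day is Jan 27, 2023 (Friday).
Final deadline: Jan 27, 2023.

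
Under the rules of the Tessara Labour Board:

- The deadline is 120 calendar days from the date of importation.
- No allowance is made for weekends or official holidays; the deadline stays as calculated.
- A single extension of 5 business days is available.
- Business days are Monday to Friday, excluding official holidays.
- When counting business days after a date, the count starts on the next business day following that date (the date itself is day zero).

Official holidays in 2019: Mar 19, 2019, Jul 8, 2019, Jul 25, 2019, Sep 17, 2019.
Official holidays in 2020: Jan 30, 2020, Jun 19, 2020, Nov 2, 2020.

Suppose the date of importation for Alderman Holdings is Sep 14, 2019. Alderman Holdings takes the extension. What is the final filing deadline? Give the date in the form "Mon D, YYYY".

Adding 120 calendar days to Sep 14, 2019 gives Jan 12, 2020.
Jan 12, 2020 is a Sunday; no weekend or holiday adjustment applies.
The 5-business-day extension runs from Jan 12, 2020 to Jan 17, 2020.
Jan 17, 2020 is a Friday; no weekend or holiday adjustment applies.
So the filing is due Jan 17, 2020.

Jan 17, 2020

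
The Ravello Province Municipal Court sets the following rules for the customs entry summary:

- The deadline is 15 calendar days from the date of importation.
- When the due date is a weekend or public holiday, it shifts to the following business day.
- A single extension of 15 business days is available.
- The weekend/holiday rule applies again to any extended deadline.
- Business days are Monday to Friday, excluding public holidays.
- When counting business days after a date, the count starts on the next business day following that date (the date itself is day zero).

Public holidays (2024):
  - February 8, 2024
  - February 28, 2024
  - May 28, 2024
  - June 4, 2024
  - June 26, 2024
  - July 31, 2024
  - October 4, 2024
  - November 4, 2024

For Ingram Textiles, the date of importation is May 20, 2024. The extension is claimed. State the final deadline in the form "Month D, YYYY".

June 27, 2024

From May 20, 2024, 15 calendar days later is June 4, 2024.
June 4, 2024 is a listed holiday; the next business day is June 5, 2024 (Wednesday).
Applying the 15-business-day extension: 15 business days after June 5, 2024 is June 27, 2024.
June 27, 2024 (Thursday) is already a business day.
So the filing is due June 27, 2024.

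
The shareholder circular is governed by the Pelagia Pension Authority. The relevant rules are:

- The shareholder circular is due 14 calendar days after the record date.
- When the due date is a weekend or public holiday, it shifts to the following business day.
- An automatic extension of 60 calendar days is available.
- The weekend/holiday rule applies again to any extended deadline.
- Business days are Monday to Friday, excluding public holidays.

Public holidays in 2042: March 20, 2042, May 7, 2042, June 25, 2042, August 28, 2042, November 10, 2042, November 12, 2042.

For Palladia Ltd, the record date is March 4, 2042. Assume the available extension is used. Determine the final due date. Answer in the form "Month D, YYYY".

May 19, 2042

14 calendar days after March 4, 2042 is March 18, 2042.
March 18, 2042 is a Tuesday and not a listed holiday, so it stands.
With the 60-day extension, March 18, 2042 becomes May 17, 2042.
May 17, 2042 falls on a Saturday. Rolling to the next business day gives May 19, 2042, a Monday.
Final deadline: May 19, 2042.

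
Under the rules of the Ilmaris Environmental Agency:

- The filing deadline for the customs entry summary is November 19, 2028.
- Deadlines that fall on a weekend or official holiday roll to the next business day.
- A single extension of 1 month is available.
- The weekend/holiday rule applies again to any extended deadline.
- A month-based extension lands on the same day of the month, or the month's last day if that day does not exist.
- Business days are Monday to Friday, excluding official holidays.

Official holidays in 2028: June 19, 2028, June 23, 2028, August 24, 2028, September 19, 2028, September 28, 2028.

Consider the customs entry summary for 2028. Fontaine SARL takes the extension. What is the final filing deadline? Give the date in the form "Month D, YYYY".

The stated deadline is November 19, 2028.
November 19, 2028 is a Sunday, so it moves to the next business day, November 20, 2028 (Monday).
The 1 month extension carries November 20, 2028 to December 20, 2028.
Since December 20, 2028 is a Wednesday and not a holiday, the date is unchanged.
Deadline: December 20, 2028.

December 20, 2028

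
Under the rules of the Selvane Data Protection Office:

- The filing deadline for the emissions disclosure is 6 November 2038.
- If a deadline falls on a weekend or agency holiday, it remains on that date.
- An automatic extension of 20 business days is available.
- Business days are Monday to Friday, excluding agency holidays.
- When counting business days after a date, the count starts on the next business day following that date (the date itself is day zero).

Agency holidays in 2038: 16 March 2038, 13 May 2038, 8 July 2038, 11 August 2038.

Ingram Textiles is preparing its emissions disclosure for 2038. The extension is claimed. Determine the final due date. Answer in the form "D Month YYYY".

3 December 2038

Start from the fixed due date, 6 November 2038.
6 November 2038 falls on a Saturday. The rules make no weekend/holiday allowance, so it remains 6 November 2038.
Counting 20 further business days from 6 November 2038 reaches 3 December 2038.
3 December 2038 falls on a Friday. The rules make no weekend/holiday allowance, so it remains 3 December 2038.
The final due date is 3 December 2038.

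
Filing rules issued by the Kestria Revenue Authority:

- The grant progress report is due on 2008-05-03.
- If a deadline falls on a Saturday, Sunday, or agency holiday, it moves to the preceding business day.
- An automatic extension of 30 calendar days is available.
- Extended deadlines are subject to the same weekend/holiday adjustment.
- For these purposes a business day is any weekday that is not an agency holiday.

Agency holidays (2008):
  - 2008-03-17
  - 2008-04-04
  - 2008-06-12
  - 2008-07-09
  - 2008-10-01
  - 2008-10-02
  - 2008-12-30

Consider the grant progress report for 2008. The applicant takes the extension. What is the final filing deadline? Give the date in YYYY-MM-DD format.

2008-05-30

Start from the fixed due date, 2008-05-03.
Because 2008-05-03 is a Saturday, the deadline becomes 2008-05-02 (Friday).
With the 30-day extension, 2008-05-02 becomes 2008-06-01.
2008-06-01 is a Sunday, so it moves to the preceding business day, 2008-05-30 (Friday).
Final deadline: 2008-05-30.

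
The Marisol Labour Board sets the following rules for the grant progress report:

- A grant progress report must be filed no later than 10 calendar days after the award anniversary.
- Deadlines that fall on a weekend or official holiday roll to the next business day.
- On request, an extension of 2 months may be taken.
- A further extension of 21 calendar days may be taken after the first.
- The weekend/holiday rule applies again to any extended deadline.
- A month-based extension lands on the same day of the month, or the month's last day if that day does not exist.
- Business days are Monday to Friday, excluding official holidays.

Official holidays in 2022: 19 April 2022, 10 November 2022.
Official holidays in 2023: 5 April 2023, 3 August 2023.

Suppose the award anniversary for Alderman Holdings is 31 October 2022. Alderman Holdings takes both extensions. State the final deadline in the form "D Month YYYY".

Trigger date 31 October 2022 + 10 calendar days = 10 November 2022.
10 November 2022 is a listed holiday; the next business day is 11 November 2022 (Friday).
The 2 months extension carries 11 November 2022 to 11 January 2023.
11 January 2023 (Wednesday) is already a business day.
Add the 21 calendar-day extension to 11 January 2023: 1 February 2023.
1 February 2023 falls on a Wednesday, which is a business day, so no adjustment is needed.
The final due date is 1 February 2023.

1 February 2023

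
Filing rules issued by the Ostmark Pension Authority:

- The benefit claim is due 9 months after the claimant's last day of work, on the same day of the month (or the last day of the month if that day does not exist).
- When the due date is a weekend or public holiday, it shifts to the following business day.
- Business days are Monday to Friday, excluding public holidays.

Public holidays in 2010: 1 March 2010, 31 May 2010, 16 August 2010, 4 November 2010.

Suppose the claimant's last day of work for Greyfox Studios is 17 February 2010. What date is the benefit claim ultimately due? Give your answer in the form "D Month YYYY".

9 months after 17 February 2010, on the same day of the month, is 17 November 2010.
Since 17 November 2010 is a Wednesday and not a holiday, the date is unchanged.
Deadline: 17 November 2010.

17 November 2010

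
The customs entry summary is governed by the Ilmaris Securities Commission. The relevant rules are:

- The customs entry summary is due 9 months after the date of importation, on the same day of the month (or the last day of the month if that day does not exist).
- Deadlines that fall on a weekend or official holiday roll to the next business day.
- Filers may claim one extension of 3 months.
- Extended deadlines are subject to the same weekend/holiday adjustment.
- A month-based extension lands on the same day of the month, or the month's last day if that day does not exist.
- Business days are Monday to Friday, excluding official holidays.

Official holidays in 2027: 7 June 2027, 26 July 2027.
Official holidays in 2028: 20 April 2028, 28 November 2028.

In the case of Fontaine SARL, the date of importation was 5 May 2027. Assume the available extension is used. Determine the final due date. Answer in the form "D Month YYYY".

8 May 2028

Moving 9 months forward from 5 May 2027 on the corresponding day gives 5 February 2028.
5 February 2028 is a Saturday, so it moves to the next business day, 7 February 2028 (Monday).
The 3 months extension carries 7 February 2028 to 7 May 2028.
Because 7 May 2028 is a Sunday, the deadline becomes 8 May 2028 (Monday).
Final deadline: 8 May 2028.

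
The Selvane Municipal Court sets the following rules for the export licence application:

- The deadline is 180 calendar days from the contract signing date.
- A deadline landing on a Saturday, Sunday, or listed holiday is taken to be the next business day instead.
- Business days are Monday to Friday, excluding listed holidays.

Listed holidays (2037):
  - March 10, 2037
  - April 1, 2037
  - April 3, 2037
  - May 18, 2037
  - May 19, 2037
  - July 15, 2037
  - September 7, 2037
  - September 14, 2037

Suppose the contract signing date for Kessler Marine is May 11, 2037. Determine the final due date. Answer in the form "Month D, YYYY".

180 calendar days after May 11, 2037 is November 7, 2037.
November 7, 2037 falls on a Saturday. Rolling to the next business day gives November 9, 2037, a Monday.
Final deadline: November 9, 2037.

November 9, 2037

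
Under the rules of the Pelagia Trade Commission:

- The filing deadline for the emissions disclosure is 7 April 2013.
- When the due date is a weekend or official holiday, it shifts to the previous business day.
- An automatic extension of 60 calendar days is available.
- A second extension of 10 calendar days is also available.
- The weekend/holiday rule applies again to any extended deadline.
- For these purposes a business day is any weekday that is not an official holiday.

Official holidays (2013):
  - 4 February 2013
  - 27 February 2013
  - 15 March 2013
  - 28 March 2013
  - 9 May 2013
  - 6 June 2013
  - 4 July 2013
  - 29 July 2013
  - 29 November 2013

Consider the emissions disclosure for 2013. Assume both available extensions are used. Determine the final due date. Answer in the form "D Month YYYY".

The statutory due date is 7 April 2013.
7 April 2013 is a Sunday; the preceding business day is 5 April 2013 (Friday).
Applying the 60-calendar-day extension: 5 April 2013 + 60 days = 4 June 2013.
4 June 2013 is a Tuesday and not a listed holiday, so it stands.
Applying the 10-calendar-day extension: 4 June 2013 + 10 days = 14 June 2013.
14 June 2013 falls on a Friday, which is a business day, so no adjustment is needed.
So the filing is due 14 June 2013.

14 June 2013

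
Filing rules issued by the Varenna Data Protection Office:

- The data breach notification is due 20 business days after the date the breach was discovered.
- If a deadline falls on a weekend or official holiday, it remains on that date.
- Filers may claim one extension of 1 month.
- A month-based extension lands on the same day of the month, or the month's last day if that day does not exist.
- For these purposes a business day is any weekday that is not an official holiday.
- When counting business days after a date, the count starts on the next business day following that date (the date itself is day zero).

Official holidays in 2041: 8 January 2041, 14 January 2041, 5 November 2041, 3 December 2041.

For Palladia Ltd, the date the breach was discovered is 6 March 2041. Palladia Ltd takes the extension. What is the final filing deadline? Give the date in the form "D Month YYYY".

3 May 2041

20 business days after 6 March 2041, excluding weekends and holidays, is 3 April 2041.
3 April 2041 falls on a Wednesday. The rules make no weekend/holiday allowance, so it remains 3 April 2041.
Add 1 month to 3 April 2041: 3 May 2041.
3 May 2041 falls on a Friday. The rules make no weekend/holiday allowance, so it remains 3 May 2041.
Final deadline: 3 May 2041.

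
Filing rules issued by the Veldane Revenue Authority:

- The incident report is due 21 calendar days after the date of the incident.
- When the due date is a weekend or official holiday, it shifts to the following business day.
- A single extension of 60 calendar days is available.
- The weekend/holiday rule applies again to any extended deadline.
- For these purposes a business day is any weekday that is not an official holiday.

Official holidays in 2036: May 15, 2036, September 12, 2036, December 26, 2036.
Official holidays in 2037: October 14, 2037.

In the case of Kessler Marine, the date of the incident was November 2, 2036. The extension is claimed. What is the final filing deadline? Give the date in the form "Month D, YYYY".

From November 2, 2036, 21 calendar days later is November 23, 2036.
November 23, 2036 is a Sunday; the next business day is November 24, 2036 (Monday).
The 60-calendar-day extension moves the deadline from November 24, 2036 to January 23, 2037.
January 23, 2037 falls on a Friday, which is a business day, so no adjustment is needed.
The final due date is January 23, 2037.

January 23, 2037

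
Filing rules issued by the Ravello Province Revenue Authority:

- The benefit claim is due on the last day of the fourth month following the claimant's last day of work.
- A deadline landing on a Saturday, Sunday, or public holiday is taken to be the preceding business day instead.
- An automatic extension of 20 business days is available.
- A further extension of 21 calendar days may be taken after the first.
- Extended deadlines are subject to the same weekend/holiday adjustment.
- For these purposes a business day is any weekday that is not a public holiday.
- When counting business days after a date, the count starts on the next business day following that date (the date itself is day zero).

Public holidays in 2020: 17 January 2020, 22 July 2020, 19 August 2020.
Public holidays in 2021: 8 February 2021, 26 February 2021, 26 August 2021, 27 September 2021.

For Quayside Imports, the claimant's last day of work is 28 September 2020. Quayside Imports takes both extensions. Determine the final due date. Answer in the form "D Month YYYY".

23 March 2021

4 months after 28 September 2020 is January 2021; that month ends on 31 January 2021.
31 January 2021 is a Sunday; the preceding business day is 29 January 2021 (Friday).
The 20-business-day extension runs from 29 January 2021 to 2 March 2021.
2 March 2021 falls on a Tuesday, which is a business day, so no adjustment is needed.
With the 21-day extension, 2 March 2021 becomes 23 March 2021.
Since 23 March 2021 is a Tuesday and not a holiday, the date is unchanged.
Final deadline: 23 March 2021.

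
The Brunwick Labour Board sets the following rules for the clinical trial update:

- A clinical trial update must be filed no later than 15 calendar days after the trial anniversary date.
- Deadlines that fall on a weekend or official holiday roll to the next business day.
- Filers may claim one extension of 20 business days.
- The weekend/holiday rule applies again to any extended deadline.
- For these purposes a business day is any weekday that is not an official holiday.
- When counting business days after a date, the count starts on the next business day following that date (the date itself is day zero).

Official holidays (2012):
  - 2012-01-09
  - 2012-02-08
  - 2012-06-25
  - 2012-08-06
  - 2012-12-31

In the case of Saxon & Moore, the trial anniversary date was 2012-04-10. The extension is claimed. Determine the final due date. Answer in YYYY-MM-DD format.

2012-05-23

From 2012-04-10, 15 calendar days later is 2012-04-25.
2012-04-25 (Wednesday) is already a business day.
The 20-business-day extension runs from 2012-04-25 to 2012-05-23.
Since 2012-05-23 is a Wednesday and not a holiday, the date is unchanged.
Final deadline: 2012-05-23.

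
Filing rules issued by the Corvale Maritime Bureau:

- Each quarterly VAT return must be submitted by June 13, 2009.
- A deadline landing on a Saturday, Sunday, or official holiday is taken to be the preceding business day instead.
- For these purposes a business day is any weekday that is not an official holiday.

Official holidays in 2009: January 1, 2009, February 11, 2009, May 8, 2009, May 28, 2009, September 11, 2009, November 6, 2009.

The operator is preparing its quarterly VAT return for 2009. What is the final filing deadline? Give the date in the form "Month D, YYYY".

The stated deadline is June 13, 2009.
Because June 13, 2009 is a Saturday, the deadline becomes June 12, 2009 (Friday).
Final deadline: June 12, 2009.

June 12, 2009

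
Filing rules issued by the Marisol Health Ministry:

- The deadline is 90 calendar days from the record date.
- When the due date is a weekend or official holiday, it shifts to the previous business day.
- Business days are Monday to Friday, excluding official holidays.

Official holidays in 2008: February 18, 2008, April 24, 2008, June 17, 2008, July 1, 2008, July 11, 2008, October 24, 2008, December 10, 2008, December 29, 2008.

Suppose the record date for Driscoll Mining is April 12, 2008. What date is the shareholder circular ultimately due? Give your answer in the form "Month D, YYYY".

From April 12, 2008, 90 calendar days later is July 11, 2008.
July 11, 2008 is a listed holiday; the preceding business day is July 10, 2008 (Thursday).
So the filing is due July 10, 2008.

July 10, 2008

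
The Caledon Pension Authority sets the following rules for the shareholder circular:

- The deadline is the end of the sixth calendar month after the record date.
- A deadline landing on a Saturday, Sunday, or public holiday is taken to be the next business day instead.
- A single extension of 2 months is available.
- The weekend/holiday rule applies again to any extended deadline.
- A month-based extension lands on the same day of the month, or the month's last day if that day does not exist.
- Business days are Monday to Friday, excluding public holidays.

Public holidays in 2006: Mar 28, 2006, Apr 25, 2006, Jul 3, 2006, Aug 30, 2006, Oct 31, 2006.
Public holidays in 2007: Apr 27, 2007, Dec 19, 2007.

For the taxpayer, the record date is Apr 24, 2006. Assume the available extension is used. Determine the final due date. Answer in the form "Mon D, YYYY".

The sixth month after Apr 24, 2006 is October 2006, whose last day is Oct 31, 2006.
Oct 31, 2006 falls on a listed holiday. Rolling to the next business day gives Nov 1, 2006, a Wednesday.
The 2 months extension carries Nov 1, 2006 to Jan 1, 2007.
Jan 1, 2007 is a Monday and not a listed holiday, so it stands.
Deadline: Jan 1, 2007.

Jan 1, 2007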